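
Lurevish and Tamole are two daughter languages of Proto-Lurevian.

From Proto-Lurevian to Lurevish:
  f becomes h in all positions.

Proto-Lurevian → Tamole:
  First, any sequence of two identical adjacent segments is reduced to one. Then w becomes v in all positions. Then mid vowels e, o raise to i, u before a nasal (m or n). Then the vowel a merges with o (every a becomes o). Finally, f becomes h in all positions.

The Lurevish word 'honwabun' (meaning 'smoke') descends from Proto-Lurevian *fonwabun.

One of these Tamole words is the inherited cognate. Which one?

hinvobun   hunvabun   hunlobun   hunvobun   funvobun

hunvobun

Tamole: *fonwabun > fonvabun > funvabun > funvobun > hunvobun  (by unconditioned shift, pre-nasal raising, vowel merger, unconditioned shift)
The other candidates each miss or misapply at least one Tamole change.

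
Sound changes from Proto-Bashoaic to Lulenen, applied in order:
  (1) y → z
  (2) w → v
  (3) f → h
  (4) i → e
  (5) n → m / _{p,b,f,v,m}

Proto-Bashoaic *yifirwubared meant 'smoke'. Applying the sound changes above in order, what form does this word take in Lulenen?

Lulenen: *yifirwubared > zifirwubared > zifirvubared > zihirvubared > zehervubared  (by unconditioned shift, unconditioned shift, unconditioned shift, vowel merger)

zehervubared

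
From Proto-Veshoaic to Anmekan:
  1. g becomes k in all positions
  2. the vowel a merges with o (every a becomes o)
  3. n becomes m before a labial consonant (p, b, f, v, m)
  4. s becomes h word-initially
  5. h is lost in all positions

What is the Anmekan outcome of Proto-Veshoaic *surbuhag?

Anmekan: *surbuhag
  surbuhag → surbuhak   [unconditioned shift]
  surbuhak → surbuhok   [vowel merger]
  surbuhok (rule 3 does not apply)
  surbuhok → hurbuhok   [debuccalisation]
  hurbuhok → urbuok   [h-loss]
  giving Anmekan urbuok.

urbuok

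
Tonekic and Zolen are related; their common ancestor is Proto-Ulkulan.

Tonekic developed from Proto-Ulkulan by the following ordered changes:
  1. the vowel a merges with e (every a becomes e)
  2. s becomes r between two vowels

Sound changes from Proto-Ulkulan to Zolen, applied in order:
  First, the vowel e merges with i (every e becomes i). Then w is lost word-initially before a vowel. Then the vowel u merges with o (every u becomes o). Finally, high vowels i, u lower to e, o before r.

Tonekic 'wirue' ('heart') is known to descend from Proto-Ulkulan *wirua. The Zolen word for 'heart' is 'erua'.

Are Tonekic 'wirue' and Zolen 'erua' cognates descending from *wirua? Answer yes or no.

Derive the expected Zolen reflex of *wirua:
Zolen: start from *wirua.
  rule 1: no change — wirua
  rule 2 (glide loss): wirua → irua
  rule 3 (vowel merger): irua → iroa
  rule 4 (pre-rhotic lowering): iroa → eroa
  ⇒ Zolen eroa
The regular Zolen reflex would be 'eroa', but the attested form is 'erua'. The correspondence is irregular, so they are not cognates (the Zolen form has a different source).

no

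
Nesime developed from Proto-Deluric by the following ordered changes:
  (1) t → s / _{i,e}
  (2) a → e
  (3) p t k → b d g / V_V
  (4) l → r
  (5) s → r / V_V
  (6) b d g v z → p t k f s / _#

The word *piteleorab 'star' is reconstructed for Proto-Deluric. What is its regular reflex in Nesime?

pirereorep

Nesime: *piteleorab > piseleorab > piseleoreb > pisereoreb > pirereoreb > pirereorep  (by palatalisation, vowel merger, unconditioned shift, rhotacism, final devoicing)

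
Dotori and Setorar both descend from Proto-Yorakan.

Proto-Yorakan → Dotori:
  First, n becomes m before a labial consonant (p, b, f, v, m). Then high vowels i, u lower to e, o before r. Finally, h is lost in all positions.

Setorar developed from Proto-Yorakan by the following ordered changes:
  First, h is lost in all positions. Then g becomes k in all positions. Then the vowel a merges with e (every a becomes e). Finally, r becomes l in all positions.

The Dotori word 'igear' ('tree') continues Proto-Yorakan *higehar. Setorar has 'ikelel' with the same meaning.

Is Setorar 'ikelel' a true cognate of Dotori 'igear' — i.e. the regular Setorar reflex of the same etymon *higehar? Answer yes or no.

no

Derive the expected Setorar reflex of *higehar:
Setorar: *higehar
  higehar → igear   [h-loss]
  igear → ikear   [unconditioned shift]
  ikear → ikeer   [vowel merger]
  ikeer → ikeel   [unconditioned shift]
  giving Setorar ikeel.
The regular Setorar reflex would be 'ikeel', but the attested form is 'ikelel'. The correspondence is irregular, so they are not cognates (the Setorar form has a different source).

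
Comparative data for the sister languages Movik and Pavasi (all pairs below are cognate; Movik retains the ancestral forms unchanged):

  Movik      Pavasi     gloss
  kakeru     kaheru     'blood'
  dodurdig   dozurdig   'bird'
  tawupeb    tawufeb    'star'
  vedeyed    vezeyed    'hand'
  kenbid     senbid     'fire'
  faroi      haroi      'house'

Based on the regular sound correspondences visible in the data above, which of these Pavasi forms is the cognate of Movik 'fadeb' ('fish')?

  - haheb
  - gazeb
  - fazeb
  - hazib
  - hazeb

hazeb

faroi ~ haroi — Movik f corresponds to Pavasi h word-initially before a back vowel.
vedeyed ~ vezeyed — Movik d corresponds to Pavasi z between vowels (before a front vowel).
Applying these to Movik 'fadeb':
  fadeb → hadeb   (f→h word-initially before a back vowel)
  hadeb → hazeb   (d→z between vowels (before a front vowel))
So the Pavasi cognate is 'hazeb'.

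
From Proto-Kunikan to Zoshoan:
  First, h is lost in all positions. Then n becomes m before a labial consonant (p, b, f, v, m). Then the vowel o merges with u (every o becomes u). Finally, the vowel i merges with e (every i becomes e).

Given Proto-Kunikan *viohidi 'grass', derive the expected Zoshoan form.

Zoshoan: *viohidi
  viohidi → vioidi   [h-loss]
  vioidi (rule 2 does not apply)
  vioidi → viuidi   [vowel merger]
  viuidi → veuede   [vowel merger]
  giving Zoshoan veuede.

veuede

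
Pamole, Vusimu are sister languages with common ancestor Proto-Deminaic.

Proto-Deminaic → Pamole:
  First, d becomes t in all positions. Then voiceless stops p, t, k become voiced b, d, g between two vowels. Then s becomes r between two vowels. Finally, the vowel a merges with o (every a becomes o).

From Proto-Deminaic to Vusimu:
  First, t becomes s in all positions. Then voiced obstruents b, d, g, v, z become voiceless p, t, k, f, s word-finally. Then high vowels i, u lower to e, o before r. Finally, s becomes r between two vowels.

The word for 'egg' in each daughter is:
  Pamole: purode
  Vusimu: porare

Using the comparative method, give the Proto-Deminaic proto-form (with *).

*purate

Position 5: Pamole has d, Vusimu has r. Taking the neighbouring segments as reconstructed: Pamole d could go back to *t or *d; Vusimu r could go back to *t or *s or *r — the one source consistent with every daughter is *t.
Position 2: Pamole has u, Vusimu has o. Pamole preserves u here (none of its changes turn any other segment into u), so the proto-segment is *u.
This points to *purate. Verify forward in each daughter:
Pamole: *purate > purade > purode  (by intervocalic voicing, vowel merger)
Vusimu: *purate > purase > porase > porare  (by unconditioned shift, pre-rhotic lowering, rhotacism)
Only *purate yields all of Pamole purode, Vusimu porare.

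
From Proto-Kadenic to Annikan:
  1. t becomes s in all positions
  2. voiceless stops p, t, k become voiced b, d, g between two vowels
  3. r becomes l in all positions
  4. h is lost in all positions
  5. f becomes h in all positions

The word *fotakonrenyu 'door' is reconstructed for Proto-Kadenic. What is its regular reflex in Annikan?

Annikan: *fotakonrenyu
  fotakonrenyu → fosakonrenyu   [unconditioned shift]
  fosakonrenyu → fosagonrenyu   [intervocalic voicing]
  fosagonrenyu → fosagonlenyu   [unconditioned shift]
  fosagonlenyu (rule 4 does not apply)
  fosagonlenyu → hosagonlenyu   [unconditioned shift]
  giving Annikan hosagonlenyu.

hosagonlenyu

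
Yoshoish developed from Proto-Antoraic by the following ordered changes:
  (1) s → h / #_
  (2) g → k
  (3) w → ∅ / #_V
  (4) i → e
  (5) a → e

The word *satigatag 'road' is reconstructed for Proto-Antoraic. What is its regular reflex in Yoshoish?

heteketek

Yoshoish: *satigatag > hatigatag > hatikatak > hatekatak > heteketek  (by debuccalisation, unconditioned shift, vowel merger, vowel merger)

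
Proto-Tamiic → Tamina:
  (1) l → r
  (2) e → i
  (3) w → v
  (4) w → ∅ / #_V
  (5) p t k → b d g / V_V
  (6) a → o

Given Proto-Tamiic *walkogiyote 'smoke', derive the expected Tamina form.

vorkogiyodi

Tamina: start from *walkogiyote.
  rule 1 (unconditioned shift): walkogiyote → warkogiyote
  rule 2 (vowel merger): warkogiyote → warkogiyoti
  rule 3 (unconditioned shift): warkogiyoti → varkogiyoti
  rule 4: no change — varkogiyoti
  rule 5 (intervocalic voicing): varkogiyoti → varkogiyodi
  rule 6 (vowel merger): varkogiyodi → vorkogiyodi
  ⇒ Tamina vorkogiyodi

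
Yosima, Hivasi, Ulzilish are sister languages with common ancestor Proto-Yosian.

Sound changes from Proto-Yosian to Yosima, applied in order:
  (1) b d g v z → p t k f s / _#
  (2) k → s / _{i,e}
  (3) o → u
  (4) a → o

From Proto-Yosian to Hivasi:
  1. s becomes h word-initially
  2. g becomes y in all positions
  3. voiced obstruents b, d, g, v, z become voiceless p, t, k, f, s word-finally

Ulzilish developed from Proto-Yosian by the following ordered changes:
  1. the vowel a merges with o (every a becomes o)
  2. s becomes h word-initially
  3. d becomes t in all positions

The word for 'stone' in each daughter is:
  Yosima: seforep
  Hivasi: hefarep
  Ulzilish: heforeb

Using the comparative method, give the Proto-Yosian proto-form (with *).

Position 4: Yosima has o, Hivasi has a, Ulzilish has o. Hivasi preserves a here (none of its changes turn any other segment into a), so the proto-segment is *a.
Position 7: Yosima has p, Hivasi has p, Ulzilish has b. Ulzilish preserves b here (none of its changes turn any other segment into b), so the proto-segment is *b.
Continuing position by position gives *sefareb; check it forward:
Yosima: *sefareb
  sefareb → sefarep   [final devoicing]
  sefarep (rule 2 does not apply)
  sefarep (rule 3 does not apply)
  sefarep → seforep   [vowel merger]
  giving Yosima seforep.
Hivasi: *sefareb
  sefareb → hefareb   [debuccalisation]
  hefareb (rule 2 does not apply)
  hefareb → hefarep   [final devoicing]
  giving Hivasi hefarep.
Ulzilish: *sefareb > seforeb > heforeb  (by vowel merger, debuccalisation)
No other proto-form is consistent with every reflex, so the reconstruction is *sefareb.

*sefareb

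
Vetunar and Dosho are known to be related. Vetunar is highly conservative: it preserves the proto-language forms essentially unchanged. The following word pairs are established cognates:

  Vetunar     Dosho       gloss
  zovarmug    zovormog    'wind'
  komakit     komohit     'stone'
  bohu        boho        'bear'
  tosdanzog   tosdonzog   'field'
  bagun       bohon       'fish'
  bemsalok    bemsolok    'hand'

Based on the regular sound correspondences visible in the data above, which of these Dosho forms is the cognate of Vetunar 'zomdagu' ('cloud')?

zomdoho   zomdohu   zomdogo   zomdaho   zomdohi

zomdoho

komakit ~ komohit, bagun ~ bohon — Vetunar a corresponds to Dosho o after a consonant, before a consonant other than r, m, n, p, b, f, v.
bagun ~ bohon — Vetunar g corresponds to Dosho h between vowels (before a back vowel).
bohu ~ boho — Vetunar u corresponds to Dosho o word-finally.
Applying these to Vetunar 'zomdagu':
  zomdagu → zomdogu   (a→o after a consonant, before a consonant other than r, m, n, p, b, f, v)
  zomdogu → zomdohu   (g→h between vowels (before a back vowel))
  zomdohu → zomdoho   (u→o word-finally)
So the Dosho cognate is 'zomdoho'.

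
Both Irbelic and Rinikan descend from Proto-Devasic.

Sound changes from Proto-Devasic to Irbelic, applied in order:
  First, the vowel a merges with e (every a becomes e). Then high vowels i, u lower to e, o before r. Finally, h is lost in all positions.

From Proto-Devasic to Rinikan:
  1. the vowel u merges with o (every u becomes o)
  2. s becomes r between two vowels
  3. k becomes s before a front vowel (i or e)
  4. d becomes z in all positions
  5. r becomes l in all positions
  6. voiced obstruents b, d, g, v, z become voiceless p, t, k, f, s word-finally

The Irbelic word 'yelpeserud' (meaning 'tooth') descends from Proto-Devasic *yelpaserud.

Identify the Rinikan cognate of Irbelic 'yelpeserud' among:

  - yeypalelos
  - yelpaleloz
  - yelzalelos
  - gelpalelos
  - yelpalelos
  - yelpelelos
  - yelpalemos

yelpalelos

Rinikan: *yelpaserud
  yelpaserud → yelpaserod   [vowel merger]
  yelpaserod → yelparerod   [rhotacism]
  yelparerod (rule 3 does not apply)
  yelparerod → yelpareroz   [unconditioned shift]
  yelpareroz → yelpaleloz   [unconditioned shift]
  yelpaleloz → yelpalelos   [final devoicing]
  giving Rinikan yelpalelos.
Among the options, 'yelpalelos' alone shows every Rinikan change applied in order.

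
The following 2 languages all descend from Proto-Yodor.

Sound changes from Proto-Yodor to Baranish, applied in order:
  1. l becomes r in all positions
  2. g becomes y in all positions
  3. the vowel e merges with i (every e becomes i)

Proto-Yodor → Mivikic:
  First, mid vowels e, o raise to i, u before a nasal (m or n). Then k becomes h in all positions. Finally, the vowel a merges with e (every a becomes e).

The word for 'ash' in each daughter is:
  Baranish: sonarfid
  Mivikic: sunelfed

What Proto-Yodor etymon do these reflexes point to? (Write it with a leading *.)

Position 7: Baranish has i, Mivikic has e. Taking the neighbouring segments as reconstructed: Baranish i could go back to *e or *i; Mivikic e could go back to *a or *e — the one source consistent with every daughter is *e.
Position 4: Baranish has a, Mivikic has e. Baranish preserves a here (none of its changes turn any other segment into a), so the proto-segment is *a.
This points to *sonalfed. Verify forward in each daughter:
Baranish: *sonalfed > sonarfed > sonarfid  (by unconditioned shift, vowel merger)
Mivikic: start from *sonalfed.
  rule 1 (pre-nasal raising): sonalfed → sunalfed
  rule 2: no change — sunalfed
  rule 3 (vowel merger): sunalfed → sunelfed
  ⇒ Mivikic sunelfed
No other proto-form is consistent with every reflex, so the reconstruction is *sonalfed.

*sonalfed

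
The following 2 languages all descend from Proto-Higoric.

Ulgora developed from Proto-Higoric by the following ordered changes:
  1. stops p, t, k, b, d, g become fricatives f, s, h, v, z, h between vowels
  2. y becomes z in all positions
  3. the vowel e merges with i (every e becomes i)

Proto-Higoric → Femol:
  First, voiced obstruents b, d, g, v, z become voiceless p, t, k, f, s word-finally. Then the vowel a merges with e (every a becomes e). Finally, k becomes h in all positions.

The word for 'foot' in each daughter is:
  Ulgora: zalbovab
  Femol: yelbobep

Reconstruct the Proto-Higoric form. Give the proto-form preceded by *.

Position 7: Ulgora has a, Femol has e. Ulgora preserves a here (none of its changes turn any other segment into a), so the proto-segment is *a.
Position 1: Ulgora has z, Femol has y. Femol preserves y here (none of its changes turn any other segment into y), so the proto-segment is *y.
Verify the candidate proto-form against each daughter:
Ulgora: *yalbobab
  yalbobab → yalbovab   [intervocalic lenition]
  yalbovab → zalbovab   [unconditioned shift]
  zalbovab (rule 3 does not apply)
  giving Ulgora zalbovab.
Femol: *yalbobab > yalbobap > yelbobep  (by final devoicing, vowel merger)
Only *yalbobab yields all of Ulgora zalbovab, Femol yelbobep.

*yalbobab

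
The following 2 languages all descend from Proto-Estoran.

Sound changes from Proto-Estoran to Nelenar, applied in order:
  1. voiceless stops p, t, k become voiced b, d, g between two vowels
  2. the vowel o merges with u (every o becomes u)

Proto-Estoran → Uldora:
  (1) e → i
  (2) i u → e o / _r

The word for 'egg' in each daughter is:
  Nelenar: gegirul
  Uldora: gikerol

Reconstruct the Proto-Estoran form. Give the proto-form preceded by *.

Position 3: Nelenar has g, Uldora has k. Uldora preserves k here (none of its changes turn any other segment into k), so the proto-segment is *k.
Position 6: Nelenar has u, Uldora has o. Taking the neighbouring segments as reconstructed: Nelenar u could go back to *o or *u; Uldora o can only go back to *o — the one source consistent with every daughter is *o.
Verify the candidate proto-form against each daughter:
Nelenar: start from *gekirol.
  rule 1 (intervocalic voicing): gekirol → gegirol
  rule 2 (vowel merger): gegirol → gegirul
  ⇒ Nelenar gegirul
Uldora: *gekirol > gikirol > gikerol  (by vowel merger, pre-rhotic lowering)
No other proto-form is consistent with every reflex, so the reconstruction is *gekirol.

*gekirol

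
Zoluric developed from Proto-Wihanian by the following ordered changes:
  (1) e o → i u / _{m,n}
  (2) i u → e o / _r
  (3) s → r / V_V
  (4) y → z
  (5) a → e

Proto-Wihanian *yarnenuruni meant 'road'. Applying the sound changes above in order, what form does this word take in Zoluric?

Zoluric: *yarnenuruni
  yarnenuruni → yarninuruni   [pre-nasal raising]
  yarninuruni → yarninoruni   [pre-rhotic lowering]
  yarninoruni (rule 3 does not apply)
  yarninoruni → zarninoruni   [unconditioned shift]
  zarninoruni → zerninoruni   [vowel merger]
  giving Zoluric zerninoruni.

zerninoruni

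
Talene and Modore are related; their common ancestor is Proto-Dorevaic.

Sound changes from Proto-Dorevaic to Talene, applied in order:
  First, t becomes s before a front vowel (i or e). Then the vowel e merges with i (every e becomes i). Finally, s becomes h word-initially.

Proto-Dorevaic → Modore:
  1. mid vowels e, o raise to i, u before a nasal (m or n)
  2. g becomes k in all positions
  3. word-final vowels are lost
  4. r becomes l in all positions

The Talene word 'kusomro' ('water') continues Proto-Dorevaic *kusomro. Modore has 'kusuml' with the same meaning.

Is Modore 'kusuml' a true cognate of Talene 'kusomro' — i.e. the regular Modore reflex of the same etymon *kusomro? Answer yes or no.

Derive the expected Modore reflex of *kusomro:
Modore: start from *kusomro.
  rule 1 (pre-nasal raising): kusomro → kusumro
  rule 2: no change — kusumro
  rule 3 (apocope): kusumro → kusumr
  rule 4 (unconditioned shift): kusumr → kusuml
  ⇒ Modore kusuml
Modore 'kusuml' matches the regular reflex exactly, so the pair is cognate.

yes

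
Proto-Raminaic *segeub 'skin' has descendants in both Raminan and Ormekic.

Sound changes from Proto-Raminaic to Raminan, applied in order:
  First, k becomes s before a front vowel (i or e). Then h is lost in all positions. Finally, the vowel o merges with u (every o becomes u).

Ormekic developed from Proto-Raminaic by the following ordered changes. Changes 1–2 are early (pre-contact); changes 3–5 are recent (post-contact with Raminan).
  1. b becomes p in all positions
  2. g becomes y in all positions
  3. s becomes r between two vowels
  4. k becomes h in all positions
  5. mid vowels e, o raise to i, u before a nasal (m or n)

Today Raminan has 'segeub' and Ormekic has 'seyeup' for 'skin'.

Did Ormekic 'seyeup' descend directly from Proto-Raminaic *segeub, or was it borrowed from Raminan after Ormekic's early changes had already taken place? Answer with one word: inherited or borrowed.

inherited

If inherited, *segeub would pass through all of Ormekic's changes:
Ormekic: *segeub > segeup > seyeup  (by unconditioned shift, unconditioned shift)
If borrowed from Raminan 'segeub' after the early changes, it would undergo only the recent ones:
  rule 3 (rhotacism): no change (segeub)
  rule 4 (unconditioned shift): no change (segeub)
  rule 5 (pre-nasal raising): no change (segeub)
  ⇒ as a loan: segeub
Ormekic 'seyeup' matches the inherited outcome exactly, so it is an inherited cognate, not a loan.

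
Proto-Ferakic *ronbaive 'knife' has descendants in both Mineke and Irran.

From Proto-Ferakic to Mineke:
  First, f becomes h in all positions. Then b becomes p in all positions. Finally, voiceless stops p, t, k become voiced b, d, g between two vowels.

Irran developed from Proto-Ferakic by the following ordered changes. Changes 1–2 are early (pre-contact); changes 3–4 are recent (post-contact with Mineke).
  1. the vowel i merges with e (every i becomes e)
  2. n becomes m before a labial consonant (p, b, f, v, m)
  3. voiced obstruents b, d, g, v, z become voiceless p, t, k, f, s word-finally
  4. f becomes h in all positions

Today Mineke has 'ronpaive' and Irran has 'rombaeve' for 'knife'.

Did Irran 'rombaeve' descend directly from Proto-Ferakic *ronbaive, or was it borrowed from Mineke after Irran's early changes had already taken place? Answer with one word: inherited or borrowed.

inherited

If inherited, *ronbaive would pass through all of Irran's changes:
Irran: *ronbaive > ronbaeve > rombaeve  (by vowel merger, nasal place assimilation)
If borrowed from Mineke 'ronpaive' after the early changes, it would undergo only the recent ones:
  rule 3 (final devoicing): no change (ronpaive)
  rule 4 (unconditioned shift): no change (ronpaive)
  ⇒ as a loan: ronpaive
Irran 'rombaeve' matches the inherited outcome exactly, so it is an inherited cognate, not a loan.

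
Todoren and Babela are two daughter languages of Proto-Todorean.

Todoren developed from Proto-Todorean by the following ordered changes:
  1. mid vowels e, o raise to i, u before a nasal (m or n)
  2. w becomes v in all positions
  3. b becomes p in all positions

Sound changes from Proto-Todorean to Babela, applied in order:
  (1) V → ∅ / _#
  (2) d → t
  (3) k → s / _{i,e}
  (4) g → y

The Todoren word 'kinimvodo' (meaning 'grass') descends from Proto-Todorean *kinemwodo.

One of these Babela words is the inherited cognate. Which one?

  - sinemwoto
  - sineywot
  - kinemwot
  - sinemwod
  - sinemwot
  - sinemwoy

Babela: *kinemwodo > kinemwod > kinemwot > sinemwot  (by apocope, unconditioned shift, palatalisation)
Only 'sinemwot' matches the regular Babela development of *kinemwodo.

sinemwot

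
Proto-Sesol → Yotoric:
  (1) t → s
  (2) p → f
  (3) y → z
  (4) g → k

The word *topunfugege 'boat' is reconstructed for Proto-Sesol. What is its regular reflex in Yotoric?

Yotoric: *topunfugege > sopunfugege > sofunfugege > sofunfukeke  (by unconditioned shift, unconditioned shift, unconditioned shift)

sofunfukeke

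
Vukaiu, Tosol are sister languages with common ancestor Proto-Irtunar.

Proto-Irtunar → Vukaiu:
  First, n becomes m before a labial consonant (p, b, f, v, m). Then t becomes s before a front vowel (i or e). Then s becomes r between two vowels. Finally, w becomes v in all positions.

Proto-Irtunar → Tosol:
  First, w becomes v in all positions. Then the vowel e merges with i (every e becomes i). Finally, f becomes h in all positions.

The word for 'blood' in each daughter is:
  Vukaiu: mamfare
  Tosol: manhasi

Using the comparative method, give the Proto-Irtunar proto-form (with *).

*manfase

Position 3: Vukaiu has m, Tosol has n. Tosol preserves n here (none of its changes turn any other segment into n), so the proto-segment is *n.
Position 7: Vukaiu has e, Tosol has i. Vukaiu preserves e here (none of its changes turn any other segment into e), so the proto-segment is *e.
Continuing position by position gives *manfase; check it forward:
Vukaiu: start from *manfase.
  rule 1 (nasal place assimilation): manfase → mamfase
  rule 2: no change — mamfase
  rule 3 (rhotacism): mamfase → mamfare
  rule 4: no change — mamfare
  ⇒ Vukaiu mamfare
Tosol: *manfase > manfasi > manhasi  (by vowel merger, unconditioned shift)
Only *manfase yields all of Vukaiu mamfare, Tosol manhasi.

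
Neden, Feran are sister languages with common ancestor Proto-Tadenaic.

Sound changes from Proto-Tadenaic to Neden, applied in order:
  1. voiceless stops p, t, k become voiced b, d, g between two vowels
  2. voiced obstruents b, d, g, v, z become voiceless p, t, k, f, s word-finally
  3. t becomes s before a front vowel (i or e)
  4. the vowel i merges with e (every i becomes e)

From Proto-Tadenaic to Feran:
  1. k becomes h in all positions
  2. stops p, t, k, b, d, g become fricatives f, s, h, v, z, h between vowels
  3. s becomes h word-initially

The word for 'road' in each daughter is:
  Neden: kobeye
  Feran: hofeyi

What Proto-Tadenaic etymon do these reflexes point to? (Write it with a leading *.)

*kopeyi

Position 1: Neden has k, Feran has h. Taking the neighbouring segments as reconstructed: Neden k can only go back to *k; Feran h could go back to *k or *s or *h — the one source consistent with every daughter is *k.
Position 3: Neden has b, Feran has f. Taking the neighbouring segments as reconstructed: Neden b could go back to *p or *b; Feran f could go back to *p or *f — the one source consistent with every daughter is *p.
Position 6: Neden has e, Feran has i. Feran preserves i here (none of its changes turn any other segment into i), so the proto-segment is *i.
Verify the candidate proto-form against each daughter:
Neden: *kopeyi > kobeyi > kobeye  (by intervocalic voicing, vowel merger)
Feran: *kopeyi
  kopeyi → hopeyi   [unconditioned shift]
  hopeyi → hofeyi   [intervocalic lenition]
  hofeyi (rule 3 does not apply)
  giving Feran hofeyi.
Only *kopeyi yields all of Neden kobeye, Feran hofeyi.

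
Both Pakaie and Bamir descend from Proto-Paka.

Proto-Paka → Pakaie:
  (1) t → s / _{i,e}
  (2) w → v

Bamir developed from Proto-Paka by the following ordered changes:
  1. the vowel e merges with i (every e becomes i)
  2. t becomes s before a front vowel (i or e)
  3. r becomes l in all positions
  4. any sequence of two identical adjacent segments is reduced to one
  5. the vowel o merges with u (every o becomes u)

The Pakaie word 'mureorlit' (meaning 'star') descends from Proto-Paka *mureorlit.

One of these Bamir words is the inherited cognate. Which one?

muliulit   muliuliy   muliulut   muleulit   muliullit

muliulit

Bamir: *mureorlit
  mureorlit → muriorlit   [vowel merger]
  muriorlit (rule 2 does not apply)
  muriorlit → muliollit   [unconditioned shift]
  muliollit → muliolit   [degemination]
  muliolit → muliulit   [vowel merger]
  giving Bamir muliulit.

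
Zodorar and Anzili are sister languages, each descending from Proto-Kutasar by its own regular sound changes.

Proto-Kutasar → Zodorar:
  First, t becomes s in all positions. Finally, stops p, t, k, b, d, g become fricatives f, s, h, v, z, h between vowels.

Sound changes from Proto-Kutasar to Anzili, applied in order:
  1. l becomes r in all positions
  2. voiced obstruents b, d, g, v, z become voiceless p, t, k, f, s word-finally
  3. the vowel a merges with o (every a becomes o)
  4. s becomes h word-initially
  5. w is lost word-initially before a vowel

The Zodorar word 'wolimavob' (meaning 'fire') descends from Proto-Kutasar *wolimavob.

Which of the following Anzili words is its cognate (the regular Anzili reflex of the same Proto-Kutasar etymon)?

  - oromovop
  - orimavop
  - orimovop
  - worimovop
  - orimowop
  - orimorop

Anzili: start from *wolimavob.
  rule 1 (unconditioned shift): wolimavob → worimavob
  rule 2 (final devoicing): worimavob → worimavop
  rule 3 (vowel merger): worimavop → worimovop
  rule 4: no change — worimovop
  rule 5 (glide loss): worimovop → orimovop
  ⇒ Anzili orimovop
The other candidates each miss or misapply at least one Anzili change.

orimovop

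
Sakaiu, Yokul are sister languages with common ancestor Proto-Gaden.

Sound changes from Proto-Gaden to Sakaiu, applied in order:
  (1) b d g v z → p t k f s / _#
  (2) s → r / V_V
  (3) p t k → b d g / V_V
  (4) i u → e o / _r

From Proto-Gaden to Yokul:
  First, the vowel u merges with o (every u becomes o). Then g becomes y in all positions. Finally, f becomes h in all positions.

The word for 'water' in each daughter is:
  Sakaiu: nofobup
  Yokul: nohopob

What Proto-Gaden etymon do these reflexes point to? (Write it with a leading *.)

Position 3: Sakaiu has f, Yokul has h. Taking the neighbouring segments as reconstructed: Sakaiu f can only go back to *f; Yokul h could go back to *f or *h — the one source consistent with every daughter is *f.
Position 5: Sakaiu has b, Yokul has p. Yokul preserves p here (none of its changes turn any other segment into p), so the proto-segment is *p.
Position 6: Sakaiu has u, Yokul has o. Sakaiu preserves u here (none of its changes turn any other segment into u), so the proto-segment is *u.
Verify the candidate proto-form against each daughter:
Sakaiu: *nofopub > nofopup > nofobup  (by final devoicing, intervocalic voicing)
Yokul: start from *nofopub.
  rule 1 (vowel merger): nofopub → nofopob
  rule 2: no change — nofopob
  rule 3 (unconditioned shift): nofopob → nohopob
  ⇒ Yokul nohopob
Only *nofopub yields all of Sakaiu nofobup, Yokul nohopob.

*nofopub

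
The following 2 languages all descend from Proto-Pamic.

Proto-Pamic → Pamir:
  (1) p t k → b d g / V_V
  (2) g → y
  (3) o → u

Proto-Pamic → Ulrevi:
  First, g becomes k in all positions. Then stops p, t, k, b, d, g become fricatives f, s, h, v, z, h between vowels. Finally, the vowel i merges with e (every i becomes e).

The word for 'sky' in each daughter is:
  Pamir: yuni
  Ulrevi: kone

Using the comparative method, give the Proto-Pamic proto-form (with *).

*goni

Position 4: Pamir has i, Ulrevi has e. Pamir preserves i here (none of its changes turn any other segment into i), so the proto-segment is *i.
Position 2: Pamir has u, Ulrevi has o. Ulrevi preserves o here (none of its changes turn any other segment into o), so the proto-segment is *o.
Continuing position by position gives *goni; check it forward:
Pamir: *goni
  goni (rule 1 does not apply)
  goni → yoni   [unconditioned shift]
  yoni → yuni   [vowel merger]
  giving Pamir yuni.
Ulrevi: start from *goni.
  rule 1 (unconditioned shift): goni → koni
  rule 2: no change — koni
  rule 3 (vowel merger): koni → kone
  ⇒ Ulrevi kone
No other proto-form is consistent with every reflex, so the reconstruction is *goni.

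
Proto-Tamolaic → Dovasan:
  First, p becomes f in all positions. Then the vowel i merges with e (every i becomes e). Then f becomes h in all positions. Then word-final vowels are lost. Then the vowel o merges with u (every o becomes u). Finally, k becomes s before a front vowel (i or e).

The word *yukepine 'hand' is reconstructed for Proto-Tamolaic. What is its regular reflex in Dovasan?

yusehen

Dovasan: *yukepine > yukefine > yukefene > yukehene > yukehen > yusehen  (by unconditioned shift, vowel merger, unconditioned shift, apocope, palatalisation)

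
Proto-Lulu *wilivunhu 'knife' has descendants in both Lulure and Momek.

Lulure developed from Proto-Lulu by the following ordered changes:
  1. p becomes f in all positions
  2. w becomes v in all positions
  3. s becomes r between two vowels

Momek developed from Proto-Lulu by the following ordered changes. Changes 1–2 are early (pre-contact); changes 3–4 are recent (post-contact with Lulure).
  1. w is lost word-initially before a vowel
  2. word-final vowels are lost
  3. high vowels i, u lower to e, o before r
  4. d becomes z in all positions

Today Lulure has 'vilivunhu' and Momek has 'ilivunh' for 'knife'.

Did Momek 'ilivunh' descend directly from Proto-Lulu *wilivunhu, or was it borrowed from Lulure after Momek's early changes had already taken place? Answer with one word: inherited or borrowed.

If inherited, *wilivunhu would pass through all of Momek's changes:
Momek: *wilivunhu > ilivunhu > ilivunh  (by glide loss, apocope)
If borrowed from Lulure 'vilivunhu' after the early changes, it would undergo only the recent ones:
  rule 3 (pre-rhotic lowering): no change (vilivunhu)
  rule 4 (unconditioned shift): no change (vilivunhu)
  ⇒ as a loan: vilivunhu
Momek 'ilivunh' matches the inherited outcome exactly, so it is an inherited cognate, not a loan.

inherited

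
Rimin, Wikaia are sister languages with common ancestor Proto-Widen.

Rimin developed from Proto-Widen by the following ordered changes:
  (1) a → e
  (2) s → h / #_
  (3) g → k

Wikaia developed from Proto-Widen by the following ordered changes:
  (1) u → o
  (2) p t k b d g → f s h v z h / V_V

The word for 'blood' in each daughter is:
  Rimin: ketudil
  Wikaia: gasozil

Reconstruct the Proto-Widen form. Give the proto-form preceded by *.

*gatudil

Position 5: Rimin has d, Wikaia has z. Rimin preserves d here (none of its changes turn any other segment into d), so the proto-segment is *d.
Position 3: Rimin has t, Wikaia has s. Rimin preserves t here (none of its changes turn any other segment into t), so the proto-segment is *t.
Verify the candidate proto-form against each daughter:
Rimin: *gatudil
  gatudil → getudil   [vowel merger]
  getudil (rule 2 does not apply)
  getudil → ketudil   [unconditioned shift]
  giving Rimin ketudil.
Wikaia: *gatudil > gatodil > gasozil  (by vowel merger, intervocalic lenition)
*gatudil is the unique common source.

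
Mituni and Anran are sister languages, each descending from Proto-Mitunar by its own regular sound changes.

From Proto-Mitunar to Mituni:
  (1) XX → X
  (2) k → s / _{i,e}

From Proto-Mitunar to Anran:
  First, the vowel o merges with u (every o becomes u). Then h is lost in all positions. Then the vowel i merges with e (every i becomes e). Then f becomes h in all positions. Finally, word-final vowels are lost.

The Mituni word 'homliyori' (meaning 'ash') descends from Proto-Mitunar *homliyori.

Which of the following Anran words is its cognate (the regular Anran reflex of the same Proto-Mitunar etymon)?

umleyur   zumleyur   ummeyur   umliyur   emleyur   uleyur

umleyur

Anran: start from *homliyori.
  rule 1 (vowel merger): homliyori → humliyuri
  rule 2 (h-loss): humliyuri → umliyuri
  rule 3 (vowel merger): umliyuri → umleyure
  rule 4: no change — umleyure
  rule 5 (apocope): umleyure → umleyur
  ⇒ Anran umleyur
Only 'umleyur' matches the regular Anran development of *homliyori.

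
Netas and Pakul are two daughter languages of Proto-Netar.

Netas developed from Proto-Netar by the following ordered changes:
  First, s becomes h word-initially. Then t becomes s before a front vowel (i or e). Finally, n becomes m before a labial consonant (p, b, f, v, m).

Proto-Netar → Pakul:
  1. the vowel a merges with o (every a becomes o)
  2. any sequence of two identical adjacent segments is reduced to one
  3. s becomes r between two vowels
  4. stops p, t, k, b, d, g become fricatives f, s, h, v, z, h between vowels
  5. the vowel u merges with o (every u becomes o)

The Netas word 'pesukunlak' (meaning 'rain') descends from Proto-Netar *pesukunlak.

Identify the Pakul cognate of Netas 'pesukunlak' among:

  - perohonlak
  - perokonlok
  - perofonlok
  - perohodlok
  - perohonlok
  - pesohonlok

perohonlok

Pakul: *pesukunlak
  pesukunlak → pesukunlok   [vowel merger]
  pesukunlok (rule 2 does not apply)
  pesukunlok → perukunlok   [rhotacism]
  perukunlok → peruhunlok   [intervocalic lenition]
  peruhunlok → perohonlok   [vowel merger]
  giving Pakul perohonlok.
Among the options, 'perohonlok' alone shows every Pakul change applied in order.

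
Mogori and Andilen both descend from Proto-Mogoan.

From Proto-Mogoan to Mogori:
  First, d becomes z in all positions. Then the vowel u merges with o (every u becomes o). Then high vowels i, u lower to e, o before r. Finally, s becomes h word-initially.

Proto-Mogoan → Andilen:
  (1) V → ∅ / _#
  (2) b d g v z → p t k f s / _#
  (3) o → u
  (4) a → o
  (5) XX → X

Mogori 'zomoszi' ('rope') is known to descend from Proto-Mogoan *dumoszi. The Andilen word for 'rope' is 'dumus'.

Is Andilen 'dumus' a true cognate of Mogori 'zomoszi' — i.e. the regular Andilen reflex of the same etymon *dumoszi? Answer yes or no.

yes

Derive the expected Andilen reflex of *dumoszi:
Andilen: start from *dumoszi.
  rule 1 (apocope): dumoszi → dumosz
  rule 2 (final devoicing): dumosz → dumoss
  rule 3 (vowel merger): dumoss → dumuss
  rule 4: no change — dumuss
  rule 5 (degemination): dumuss → dumus
  ⇒ Andilen dumus
Andilen 'dumus' matches the regular reflex exactly, so the pair is cognate.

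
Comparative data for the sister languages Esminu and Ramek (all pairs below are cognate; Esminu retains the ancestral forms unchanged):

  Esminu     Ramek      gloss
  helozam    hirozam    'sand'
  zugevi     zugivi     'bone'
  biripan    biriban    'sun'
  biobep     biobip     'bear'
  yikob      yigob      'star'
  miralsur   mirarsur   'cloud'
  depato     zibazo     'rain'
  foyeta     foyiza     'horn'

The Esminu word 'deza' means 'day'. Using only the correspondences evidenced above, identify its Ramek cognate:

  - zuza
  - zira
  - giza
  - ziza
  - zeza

ziza

depato ~ zibazo — Esminu d corresponds to Ramek z word-initially before a front vowel.
helozam ~ hirozam, foyeta ~ foyiza — Esminu e corresponds to Ramek i after a consonant, before a consonant other than r, m, n, p, b, f, v.
Applying these to Esminu 'deza':
  deza → zeza   (d→z word-initially before a front vowel)
  zeza → ziza   (e→i after a consonant, before a consonant other than r, m, n, p, b, f, v)
So the Ramek cognate is 'ziza'.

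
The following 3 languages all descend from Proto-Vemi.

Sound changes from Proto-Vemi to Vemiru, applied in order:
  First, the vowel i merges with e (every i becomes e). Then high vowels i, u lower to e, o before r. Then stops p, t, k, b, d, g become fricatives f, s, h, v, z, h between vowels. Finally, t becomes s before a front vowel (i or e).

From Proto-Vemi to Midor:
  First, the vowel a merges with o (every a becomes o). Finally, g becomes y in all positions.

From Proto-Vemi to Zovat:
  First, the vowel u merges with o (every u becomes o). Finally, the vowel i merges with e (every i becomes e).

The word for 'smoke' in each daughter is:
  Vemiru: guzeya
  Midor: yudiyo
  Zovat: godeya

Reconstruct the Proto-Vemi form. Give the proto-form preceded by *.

*gudiya

Position 6: Vemiru has a, Midor has o, Zovat has a. Vemiru preserves a here (none of its changes turn any other segment into a), so the proto-segment is *a.
Position 3: Vemiru has z, Midor has d, Zovat has d. Midor preserves d here (none of its changes turn any other segment into d), so the proto-segment is *d.
This points to *gudiya. Verify forward in each daughter:
Vemiru: *gudiya > gudeya > guzeya  (by vowel merger, intervocalic lenition)
Midor: *gudiya
  gudiya → gudiyo   [vowel merger]
  gudiyo → yudiyo   [unconditioned shift]
  giving Midor yudiyo.
Zovat: *gudiya
  gudiya → godiya   [vowel merger]
  godiya → godeya   [vowel merger]
  giving Zovat godeya.
Only *gudiya yields all of Vemiru guzeya, Midor yudiyo, Zovat godeya.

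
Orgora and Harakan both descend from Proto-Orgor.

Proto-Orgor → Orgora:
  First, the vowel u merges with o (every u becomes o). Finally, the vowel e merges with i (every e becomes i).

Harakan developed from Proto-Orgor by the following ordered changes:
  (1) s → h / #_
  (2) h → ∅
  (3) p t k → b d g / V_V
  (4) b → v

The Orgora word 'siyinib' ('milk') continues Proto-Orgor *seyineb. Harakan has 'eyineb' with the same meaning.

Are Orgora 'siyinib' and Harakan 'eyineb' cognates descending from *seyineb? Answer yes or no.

no

Derive the expected Harakan reflex of *seyineb:
Harakan: *seyineb > heyineb > eyineb > eyinev  (by debuccalisation, h-loss, unconditioned shift)
The regular Harakan reflex would be 'eyinev', but the attested form is 'eyineb'. The correspondence is irregular, so they are not cognates (the Harakan form has a different source).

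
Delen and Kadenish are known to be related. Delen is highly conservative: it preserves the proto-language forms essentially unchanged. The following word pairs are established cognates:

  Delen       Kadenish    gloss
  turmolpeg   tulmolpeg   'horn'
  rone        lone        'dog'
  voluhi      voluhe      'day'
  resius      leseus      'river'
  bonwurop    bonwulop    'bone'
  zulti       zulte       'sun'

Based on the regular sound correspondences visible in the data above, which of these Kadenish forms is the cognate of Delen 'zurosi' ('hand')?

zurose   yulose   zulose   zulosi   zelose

zulose

bonwurop ~ bonwulop — Delen r corresponds to Kadenish l between vowels (before a back vowel).
voluhi ~ voluhe, zulti ~ zulte — Delen i corresponds to Kadenish e word-finally.
Applying these to Delen 'zurosi':
  zurosi → zulosi   (r→l between vowels (before a back vowel))
  zulosi → zulose   (i→e word-finally)
So the Kadenish cognate is 'zulose'.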